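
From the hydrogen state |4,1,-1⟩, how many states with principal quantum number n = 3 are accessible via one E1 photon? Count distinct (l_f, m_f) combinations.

4

E1 requires Δl = ±1, so l_f ∈ {0, 2}; with 0 ≤ l_f ≤ n_f−1 = 2, the allowed l_f values are {0, 2}.
For l_f = 0: m_f ∈ {m_i−1, m_i, m_i+1} ∩ [−0, 0] = {0} → 1 state.
For l_f = 2: m_f ∈ {m_i−1, m_i, m_i+1} ∩ [−2, 2] = {-2, -1, 0} → 3 states.
Total: 4.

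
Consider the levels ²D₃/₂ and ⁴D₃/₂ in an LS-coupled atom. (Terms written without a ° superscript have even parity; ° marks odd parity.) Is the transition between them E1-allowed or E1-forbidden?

Parity must change: even → even — ✗.
ΔL = 0, ±1 (not L=0↔0): L: 2 → 2, ΔL = +0 — ✓.
ΔS = 0: S: 1/2 → 3/2 — ✗.
ΔJ = 0, ±1 (not J=0↔0): J: 3/2 → 3/2, ΔJ = +0 — ✓.
Rule(s) violated: parity, ΔS.

forbidden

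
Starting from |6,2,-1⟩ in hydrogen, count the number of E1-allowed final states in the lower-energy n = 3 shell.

2

E1 requires Δl = ±1, so l_f ∈ {1, 3}; with 0 ≤ l_f ≤ n_f−1 = 2, the allowed l_f values are {1}.
For l_f = 1: m_f ∈ {m_i−1, m_i, m_i+1} ∩ [−1, 1] = {-1, 0} → 2 states.
Total: 2.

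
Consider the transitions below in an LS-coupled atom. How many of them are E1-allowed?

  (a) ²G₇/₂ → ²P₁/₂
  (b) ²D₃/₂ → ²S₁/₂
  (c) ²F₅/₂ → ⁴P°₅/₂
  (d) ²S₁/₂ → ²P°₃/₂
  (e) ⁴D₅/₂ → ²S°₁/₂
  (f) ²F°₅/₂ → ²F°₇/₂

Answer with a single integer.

(a) forbidden (parity, ΔL, ΔJ fail)
(b) forbidden (parity, ΔL fail)
(c) forbidden (ΔS, ΔL fail)
(d) allowed
(e) forbidden (ΔS, ΔL, ΔJ fail)
(f) forbidden (parity fails)
Total allowed: 1 of 6.

1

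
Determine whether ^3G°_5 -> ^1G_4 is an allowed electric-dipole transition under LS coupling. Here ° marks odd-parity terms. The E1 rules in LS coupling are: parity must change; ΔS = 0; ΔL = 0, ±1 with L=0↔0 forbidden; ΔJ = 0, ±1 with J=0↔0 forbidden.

Initial level: S=1, L=4, J=5, parity odd. Final level: S=0, L=4, J=4, parity even.
Parity must change: odd → even — passes.
ΔS = 0: S: 1 → 0 — fails.
ΔL = 0, ±1 (not L=0↔0): L: 4 → 4, ΔL = +0 — passes.
ΔJ = 0, ±1 (not J=0↔0): J: 5 → 4, ΔJ = -1 — passes.
Rule(s) violated: ΔS.

forbidden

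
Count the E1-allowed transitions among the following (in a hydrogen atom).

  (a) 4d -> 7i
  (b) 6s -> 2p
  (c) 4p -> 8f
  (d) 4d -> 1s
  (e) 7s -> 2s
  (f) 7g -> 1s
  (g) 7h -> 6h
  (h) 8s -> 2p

(a) forbidden — Δl = +4 (E1 requires Δl = ±1)
(b) allowed
(c) forbidden — Δl = +2 (E1 requires Δl = ±1)
(d) forbidden — Δl = -2 (E1 requires Δl = ±1)
(e) forbidden — Δl = +0 (E1 requires Δl = ±1)
(f) forbidden — Δl = -4 (E1 requires Δl = ±1)
(g) forbidden — Δl = +0 (E1 requires Δl = ±1)
(h) allowed
Total allowed: 2 of 8.

2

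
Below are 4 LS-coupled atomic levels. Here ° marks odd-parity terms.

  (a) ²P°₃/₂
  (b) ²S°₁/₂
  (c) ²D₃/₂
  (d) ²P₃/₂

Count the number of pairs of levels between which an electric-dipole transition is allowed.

(a)–(b): forbidden (parity).
(a)–(c): allowed.
(a)–(d): allowed.
(b)–(c): forbidden (ΔL).
(b)–(d): allowed.
(c)–(d): forbidden (parity).
Allowed pairs: 3 of 6.

3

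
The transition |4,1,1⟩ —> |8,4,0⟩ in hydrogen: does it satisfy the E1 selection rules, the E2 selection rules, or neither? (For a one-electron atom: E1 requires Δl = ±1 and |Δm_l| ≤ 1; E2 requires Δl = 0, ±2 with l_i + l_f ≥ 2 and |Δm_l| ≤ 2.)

neither

Δl = 4 − 1 = +3; l_i + l_f = 5.
Δm_l = -1.
E1 (Δl = ±1, |Δm_l| ≤ 1): not satisfied.
E2 (Δl = 0,±2, l_i+l_f ≥ 2, |Δm_l| ≤ 2): not satisfied.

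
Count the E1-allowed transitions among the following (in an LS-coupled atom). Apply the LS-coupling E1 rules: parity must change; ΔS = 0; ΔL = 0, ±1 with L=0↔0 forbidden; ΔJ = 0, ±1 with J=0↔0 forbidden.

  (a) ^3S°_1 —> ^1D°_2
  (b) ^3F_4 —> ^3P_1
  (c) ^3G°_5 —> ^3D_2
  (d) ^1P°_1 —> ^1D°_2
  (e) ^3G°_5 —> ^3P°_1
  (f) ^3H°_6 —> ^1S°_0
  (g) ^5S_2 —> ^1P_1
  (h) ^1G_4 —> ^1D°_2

0

(a) forbidden (parity, ΔS, ΔL fail)
(b) forbidden (parity, ΔL, ΔJ fail)
(c) forbidden (ΔL, ΔJ fail)
(d) forbidden (parity fails)
(e) forbidden (parity, ΔL, ΔJ fail)
(f) forbidden (parity, ΔS, ΔL, ΔJ fail)
(g) forbidden (parity, ΔS fail)
(h) forbidden (ΔL, ΔJ fail)
Total allowed: 0 of 8.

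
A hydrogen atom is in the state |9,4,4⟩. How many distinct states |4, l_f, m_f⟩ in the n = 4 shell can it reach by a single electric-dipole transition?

1

E1 requires Δl = ±1, so l_f ∈ {3, 5}; with 0 ≤ l_f ≤ n_f−1 = 3, the allowed l_f values are {3}.
For l_f = 3: m_f ∈ {m_i−1, m_i, m_i+1} ∩ [−3, 3] = {3} → 1 state.
Total: 1.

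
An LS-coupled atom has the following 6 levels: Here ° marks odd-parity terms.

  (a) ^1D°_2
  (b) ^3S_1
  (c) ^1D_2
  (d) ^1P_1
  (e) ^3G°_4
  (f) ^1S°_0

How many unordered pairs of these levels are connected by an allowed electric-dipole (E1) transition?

(a)–(b): forbidden (ΔS, ΔL).
(a)–(c): allowed.
(a)–(d): allowed.
(a)–(e): forbidden (parity, ΔS, ΔL, ΔJ).
(a)–(f): forbidden (parity, ΔL, ΔJ).
(b)–(c): forbidden (parity, ΔS, ΔL).
(b)–(d): forbidden (parity, ΔS).
(b)–(e): forbidden (ΔL, ΔJ).
(b)–(f): forbidden (ΔS, ΔL).
(c)–(d): forbidden (parity).
(c)–(e): forbidden (ΔS, ΔL, ΔJ).
(c)–(f): forbidden (ΔL, ΔJ).
(d)–(e): forbidden (ΔS, ΔL, ΔJ).
(d)–(f): allowed.
(e)–(f): forbidden (parity, ΔS, ΔL, ΔJ).
Allowed pairs: 3 of 15.

3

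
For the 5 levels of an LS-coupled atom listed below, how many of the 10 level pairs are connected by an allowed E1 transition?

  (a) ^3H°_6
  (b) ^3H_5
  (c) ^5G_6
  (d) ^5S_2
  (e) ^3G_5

(a)–(b): allowed.
(a)–(c): forbidden (ΔS).
(a)–(d): forbidden (ΔS, ΔL, ΔJ).
(a)–(e): allowed.
(b)–(c): forbidden (parity, ΔS).
(b)–(d): forbidden (parity, ΔS, ΔL, ΔJ).
(b)–(e): forbidden (parity).
(c)–(d): forbidden (parity, ΔL, ΔJ).
(c)–(e): forbidden (parity, ΔS).
(d)–(e): forbidden (parity, ΔS, ΔL, ΔJ).
Allowed pairs: 2 of 10.

2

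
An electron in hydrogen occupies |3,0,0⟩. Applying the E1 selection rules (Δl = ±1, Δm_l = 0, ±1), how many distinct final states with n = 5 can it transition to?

3

E1 requires Δl = ±1, so l_f ∈ {-1, 1}; with 0 ≤ l_f ≤ n_f−1 = 4, the allowed l_f values are {1}.
For l_f = 1: m_f ∈ {m_i−1, m_i, m_i+1} ∩ [−1, 1] = {-1, 0, 1} → 3 states.
Total: 3.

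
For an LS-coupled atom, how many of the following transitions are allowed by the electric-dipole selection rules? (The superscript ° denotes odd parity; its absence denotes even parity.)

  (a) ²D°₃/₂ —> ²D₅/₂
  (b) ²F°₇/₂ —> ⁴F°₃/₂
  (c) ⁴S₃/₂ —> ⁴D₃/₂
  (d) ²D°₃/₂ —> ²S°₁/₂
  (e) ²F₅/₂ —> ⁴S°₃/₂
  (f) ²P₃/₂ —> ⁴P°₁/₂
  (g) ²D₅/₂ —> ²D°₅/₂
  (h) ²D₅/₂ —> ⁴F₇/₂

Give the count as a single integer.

(a) allowed
(b) forbidden (parity, ΔS, ΔJ fail)
(c) forbidden (parity, ΔL fail)
(d) forbidden (parity, ΔL fail)
(e) forbidden (ΔS, ΔL fail)
(f) forbidden (ΔS fails)
(g) allowed
(h) forbidden (parity, ΔS fail)
Total allowed: 2 of 8.

2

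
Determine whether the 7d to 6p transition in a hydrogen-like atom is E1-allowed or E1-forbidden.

allowed

Initial l = 2, final l = 1, so Δl = -1. E1 requires Δl = ±1: passes.
All E1 selection rules are satisfied.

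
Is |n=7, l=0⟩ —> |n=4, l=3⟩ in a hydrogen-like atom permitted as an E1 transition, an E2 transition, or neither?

neither

Δl = 3 − 0 = +3; l_i + l_f = 3.
E1 (Δl = ±1): not satisfied.
E2 (Δl = 0,±2, l_i+l_f ≥ 2): not satisfied.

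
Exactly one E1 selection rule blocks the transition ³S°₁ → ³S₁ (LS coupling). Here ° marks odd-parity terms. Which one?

Parity must change: odd → even — ok.
ΔS = 0: S: 1 → 1 — ok.
ΔL = 0, ±1 (not L=0↔0): L: 0 → 0, ΔL = +0 — fails.
ΔJ = 0, ±1 (not J=0↔0): J: 1 → 1, ΔJ = +0 — ok.

the L=0 ↔ L=0 exclusion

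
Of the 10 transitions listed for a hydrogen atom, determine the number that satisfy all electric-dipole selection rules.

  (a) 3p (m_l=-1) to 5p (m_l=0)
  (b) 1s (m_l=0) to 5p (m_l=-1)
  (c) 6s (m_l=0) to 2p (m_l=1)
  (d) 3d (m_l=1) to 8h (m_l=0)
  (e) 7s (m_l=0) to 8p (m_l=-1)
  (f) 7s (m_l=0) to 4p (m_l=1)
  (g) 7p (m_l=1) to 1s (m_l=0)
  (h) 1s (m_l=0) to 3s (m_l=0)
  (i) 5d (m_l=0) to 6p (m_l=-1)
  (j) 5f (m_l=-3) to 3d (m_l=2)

6

(a) forbidden — Δl = +0 (E1 requires Δl = ±1)
(b) allowed
(c) allowed
(d) forbidden — Δl = +3 (E1 requires Δl = ±1)
(e) allowed
(f) allowed
(g) allowed
(h) forbidden — Δl = +0 (E1 requires Δl = ±1)
(i) allowed
(j) forbidden — Δm_l = +5 (E1 requires Δm_l = 0, ±1)
Total allowed: 6 of 10.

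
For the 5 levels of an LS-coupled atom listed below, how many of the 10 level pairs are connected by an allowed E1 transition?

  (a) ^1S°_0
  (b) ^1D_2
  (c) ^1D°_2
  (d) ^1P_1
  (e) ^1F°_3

(a)–(b): forbidden (ΔL, ΔJ).
(a)–(c): forbidden (parity, ΔL, ΔJ).
(a)–(d): allowed.
(a)–(e): forbidden (parity, ΔL, ΔJ).
(b)–(c): allowed.
(b)–(d): forbidden (parity).
(b)–(e): allowed.
(c)–(d): allowed.
(c)–(e): forbidden (parity).
(d)–(e): forbidden (ΔL, ΔJ).
Allowed pairs: 4 of 10.

4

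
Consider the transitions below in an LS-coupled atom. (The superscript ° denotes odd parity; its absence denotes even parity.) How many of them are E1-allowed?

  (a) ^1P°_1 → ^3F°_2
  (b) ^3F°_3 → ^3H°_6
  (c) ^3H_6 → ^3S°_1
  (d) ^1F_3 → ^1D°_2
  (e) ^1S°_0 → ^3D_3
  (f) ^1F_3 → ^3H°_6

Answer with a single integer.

(a) forbidden (parity, ΔS, ΔL fail)
(b) forbidden (parity, ΔL, ΔJ fail)
(c) forbidden (ΔL, ΔJ fail)
(d) allowed
(e) forbidden (ΔS, ΔL, ΔJ fail)
(f) forbidden (ΔS, ΔL, ΔJ fail)
Total allowed: 1 of 6.

1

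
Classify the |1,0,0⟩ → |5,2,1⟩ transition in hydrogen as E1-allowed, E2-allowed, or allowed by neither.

Δl = 2 − 0 = +2; l_i + l_f = 2.
Δm_l = +1.
E1 (Δl = ±1, |Δm_l| ≤ 1): not satisfied.
E2 (Δl = 0,±2, l_i+l_f ≥ 2, |Δm_l| ≤ 2): satisfied.

E2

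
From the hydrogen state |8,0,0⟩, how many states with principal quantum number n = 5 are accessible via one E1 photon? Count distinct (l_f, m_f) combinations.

3

E1 requires Δl = ±1, so l_f ∈ {-1, 1}; with 0 ≤ l_f ≤ n_f−1 = 4, the allowed l_f values are {1}.
For l_f = 1: m_f ∈ {m_i−1, m_i, m_i+1} ∩ [−1, 1] = {-1, 0, 1} → 3 states.
Total: 3.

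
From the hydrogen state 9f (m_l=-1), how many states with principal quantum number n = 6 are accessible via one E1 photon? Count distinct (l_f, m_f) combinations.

E1 requires Δl = ±1, so l_f ∈ {2, 4}; with 0 ≤ l_f ≤ n_f−1 = 5, the allowed l_f values are {2, 4}.
For l_f = 2: m_f ∈ {m_i−1, m_i, m_i+1} ∩ [−2, 2] = {-2, -1, 0} → 3 states.
For l_f = 4: m_f ∈ {m_i−1, m_i, m_i+1} ∩ [−4, 4] = {-2, -1, 0} → 3 states.
Total: 6.

6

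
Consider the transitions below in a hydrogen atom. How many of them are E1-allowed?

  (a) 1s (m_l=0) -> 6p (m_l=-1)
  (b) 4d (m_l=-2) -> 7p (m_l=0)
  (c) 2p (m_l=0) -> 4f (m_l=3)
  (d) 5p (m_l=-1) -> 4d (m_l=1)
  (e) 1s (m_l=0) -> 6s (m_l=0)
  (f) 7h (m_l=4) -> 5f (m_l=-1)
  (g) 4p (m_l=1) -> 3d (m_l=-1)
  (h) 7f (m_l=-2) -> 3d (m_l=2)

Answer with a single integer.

(a) allowed
(b) forbidden — Δm_l = +2 (E1 requires Δm_l = 0, ±1)
(c) forbidden — Δl = +2 (E1 requires Δl = ±1); Δm_l = +3 (E1 requires Δm_l = 0, ±1)
(d) forbidden — Δm_l = +2 (E1 requires Δm_l = 0, ±1)
(e) forbidden — Δl = +0 (E1 requires Δl = ±1)
(f) forbidden — Δl = -2 (E1 requires Δl = ±1); Δm_l = -5 (E1 requires Δm_l = 0, ±1)
(g) forbidden — Δm_l = -2 (E1 requires Δm_l = 0, ±1)
(h) forbidden — Δm_l = +4 (E1 requires Δm_l = 0, ±1)
Total allowed: 1 of 8.

1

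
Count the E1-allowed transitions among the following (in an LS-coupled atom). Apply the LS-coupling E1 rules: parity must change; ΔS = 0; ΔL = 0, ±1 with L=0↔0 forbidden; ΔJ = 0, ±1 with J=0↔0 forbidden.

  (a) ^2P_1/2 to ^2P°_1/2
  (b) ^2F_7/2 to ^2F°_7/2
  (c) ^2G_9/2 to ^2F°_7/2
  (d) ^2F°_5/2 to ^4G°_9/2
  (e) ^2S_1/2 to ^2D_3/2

(a) allowed
(b) allowed
(c) allowed
(d) forbidden (parity, ΔS, ΔJ fail)
(e) forbidden (parity, ΔL fail)
Total allowed: 3 of 5.

3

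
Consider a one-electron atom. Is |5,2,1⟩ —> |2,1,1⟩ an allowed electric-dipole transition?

allowed

Initial l = 2, final l = 1, so Δl = -1. E1 requires Δl = ±1: ✓.
m_l: 1 → 1 (Δm_l = +0). |Δm_l| ≤ 1 ✓.
All E1 selection rules are satisfied.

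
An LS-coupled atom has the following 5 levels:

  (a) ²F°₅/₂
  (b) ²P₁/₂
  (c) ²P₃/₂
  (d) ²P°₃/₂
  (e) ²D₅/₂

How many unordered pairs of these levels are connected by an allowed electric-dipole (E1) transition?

(a)–(b): forbidden (ΔL, ΔJ).
(a)–(c): forbidden (ΔL).
(a)–(d): forbidden (parity, ΔL).
(a)–(e): allowed.
(b)–(c): forbidden (parity).
(b)–(d): allowed.
(b)–(e): forbidden (parity, ΔJ).
(c)–(d): allowed.
(c)–(e): forbidden (parity).
(d)–(e): allowed.
Allowed pairs: 4 of 10.

4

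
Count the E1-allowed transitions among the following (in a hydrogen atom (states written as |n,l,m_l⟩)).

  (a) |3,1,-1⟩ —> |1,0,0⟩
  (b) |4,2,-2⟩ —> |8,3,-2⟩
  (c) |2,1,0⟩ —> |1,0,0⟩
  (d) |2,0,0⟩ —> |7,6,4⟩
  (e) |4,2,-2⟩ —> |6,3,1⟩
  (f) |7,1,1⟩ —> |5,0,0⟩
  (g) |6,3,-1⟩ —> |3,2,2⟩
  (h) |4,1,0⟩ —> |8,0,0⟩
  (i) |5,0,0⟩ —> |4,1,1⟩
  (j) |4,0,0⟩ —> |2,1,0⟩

(a) allowed
(b) allowed
(c) allowed
(d) forbidden — Δl = +6 (E1 requires Δl = ±1); Δm_l = +4 (E1 requires Δm_l = 0, ±1)
(e) forbidden — Δm_l = +3 (E1 requires Δm_l = 0, ±1)
(f) allowed
(g) forbidden — Δm_l = +3 (E1 requires Δm_l = 0, ±1)
(h) allowed
(i) allowed
(j) allowed
Total allowed: 7 of 10.

7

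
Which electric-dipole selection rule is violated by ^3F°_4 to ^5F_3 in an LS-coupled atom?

the ΔS = 0 rule

Initial level: S=1, L=3, J=4, parity odd. Final level: S=2, L=3, J=3, parity even.
ΔS = 0: S: 1 → 2 — fails.
ΔJ = 0, ±1 (not J=0↔0): J: 4 → 3, ΔJ = -1 — ok.
Parity must change: odd → even — ok.
ΔL = 0, ±1 (not L=0↔0): L: 3 → 3, ΔL = +0 — ok.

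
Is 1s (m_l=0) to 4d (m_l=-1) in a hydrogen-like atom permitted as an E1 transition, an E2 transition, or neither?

E2

Δl = 2 − 0 = +2; l_i + l_f = 2.
Δm_l = -1.
E1 (Δl = ±1, |Δm_l| ≤ 1): not satisfied.
E2 (Δl = 0,±2, l_i+l_f ≥ 2, |Δm_l| ≤ 2): satisfied.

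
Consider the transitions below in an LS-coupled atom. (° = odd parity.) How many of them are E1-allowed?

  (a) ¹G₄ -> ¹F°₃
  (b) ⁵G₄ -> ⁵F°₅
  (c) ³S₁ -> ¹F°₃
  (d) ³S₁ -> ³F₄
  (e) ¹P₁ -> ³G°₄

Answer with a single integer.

2

(a) allowed
(b) allowed
(c) forbidden (ΔS, ΔL, ΔJ fail)
(d) forbidden (parity, ΔL, ΔJ fail)
(e) forbidden (ΔS, ΔL, ΔJ fail)
Total allowed: 2 of 5.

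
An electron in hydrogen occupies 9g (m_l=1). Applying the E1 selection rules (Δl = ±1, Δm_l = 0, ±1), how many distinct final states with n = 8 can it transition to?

6

E1 requires Δl = ±1, so l_f ∈ {3, 5}; with 0 ≤ l_f ≤ n_f−1 = 7, the allowed l_f values are {3, 5}.
For l_f = 3: m_f ∈ {m_i−1, m_i, m_i+1} ∩ [−3, 3] = {0, 1, 2} → 3 states.
For l_f = 5: m_f ∈ {m_i−1, m_i, m_i+1} ∩ [−5, 5] = {0, 1, 2} → 3 states.
Total: 6.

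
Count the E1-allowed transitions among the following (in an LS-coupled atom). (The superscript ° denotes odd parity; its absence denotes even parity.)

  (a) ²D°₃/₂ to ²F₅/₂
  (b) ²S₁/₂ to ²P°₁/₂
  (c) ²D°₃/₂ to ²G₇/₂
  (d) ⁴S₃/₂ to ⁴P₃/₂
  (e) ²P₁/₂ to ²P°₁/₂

3

(a) allowed
(b) allowed
(c) forbidden (ΔL, ΔJ fail)
(d) forbidden (parity fails)
(e) allowed
Total allowed: 3 of 5.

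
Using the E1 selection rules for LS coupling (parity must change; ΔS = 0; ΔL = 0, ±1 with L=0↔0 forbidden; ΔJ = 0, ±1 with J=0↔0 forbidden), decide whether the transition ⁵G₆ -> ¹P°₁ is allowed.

Reading off the term symbols: S 2→0, L 4→1, J 6→1, parity even→odd.
ΔS = 0: S: 2 → 0 — ✗.
ΔL = 0, ±1 (not L=0↔0): L: 4 → 1, ΔL = -3 — ✗.
ΔJ = 0, ±1 (not J=0↔0): J: 6 → 1, ΔJ = -5 — ✗.
Parity must change: even → odd — ✓.
Rule(s) violated: ΔS, ΔL, ΔJ.

forbidden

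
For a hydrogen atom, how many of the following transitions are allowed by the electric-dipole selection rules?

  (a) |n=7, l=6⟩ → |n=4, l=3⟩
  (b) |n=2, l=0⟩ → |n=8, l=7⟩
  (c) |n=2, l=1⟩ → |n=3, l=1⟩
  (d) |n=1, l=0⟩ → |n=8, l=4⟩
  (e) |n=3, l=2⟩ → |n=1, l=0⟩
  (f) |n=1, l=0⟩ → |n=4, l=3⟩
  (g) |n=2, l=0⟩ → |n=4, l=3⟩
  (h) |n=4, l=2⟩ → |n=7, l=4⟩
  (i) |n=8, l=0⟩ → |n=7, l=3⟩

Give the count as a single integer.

0

(a) forbidden — Δl = -3 (E1 requires Δl = ±1)
(b) forbidden — Δl = +7 (E1 requires Δl = ±1)
(c) forbidden — Δl = +0 (E1 requires Δl = ±1)
(d) forbidden — Δl = +4 (E1 requires Δl = ±1)
(e) forbidden — Δl = -2 (E1 requires Δl = ±1)
(f) forbidden — Δl = +3 (E1 requires Δl = ±1)
(g) forbidden — Δl = +3 (E1 requires Δl = ±1)
(h) forbidden — Δl = +2 (E1 requires Δl = ±1)
(i) forbidden — Δl = +3 (E1 requires Δl = ±1)
Total allowed: 0 of 9.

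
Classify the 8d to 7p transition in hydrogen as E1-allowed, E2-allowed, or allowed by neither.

E1

Δl = 1 − 2 = -1; l_i + l_f = 3.
E1 (Δl = ±1): satisfied.
E2 (Δl = 0,±2, l_i+l_f ≥ 2): not satisfied.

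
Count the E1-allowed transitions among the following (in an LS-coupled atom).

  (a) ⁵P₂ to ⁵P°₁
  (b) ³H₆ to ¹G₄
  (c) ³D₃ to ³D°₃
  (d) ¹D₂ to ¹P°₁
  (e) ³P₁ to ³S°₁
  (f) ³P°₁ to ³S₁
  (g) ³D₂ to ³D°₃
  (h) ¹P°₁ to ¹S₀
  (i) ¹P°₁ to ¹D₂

8

(a) allowed
(b) forbidden (parity, ΔS, ΔJ fail)
(c) allowed
(d) allowed
(e) allowed
(f) allowed
(g) allowed
(h) allowed
(i) allowed
Total allowed: 8 of 9.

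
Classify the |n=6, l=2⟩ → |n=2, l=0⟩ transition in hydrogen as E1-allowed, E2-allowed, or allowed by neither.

Δl = 0 − 2 = -2; l_i + l_f = 2.
E1 (Δl = ±1): not satisfied.
E2 (Δl = 0,±2, l_i+l_f ≥ 2): satisfied.

E2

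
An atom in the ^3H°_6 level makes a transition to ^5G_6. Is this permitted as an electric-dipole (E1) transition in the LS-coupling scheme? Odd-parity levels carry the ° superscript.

ΔJ = 0, ±1 (not J=0↔0): J: 6 → 6, ΔJ = +0 — passes.
ΔL = 0, ±1 (not L=0↔0): L: 5 → 4, ΔL = -1 — passes.
ΔS = 0: S: 1 → 2 — fails.
Parity must change: odd → even — passes.
Rule(s) violated: ΔS.

forbidden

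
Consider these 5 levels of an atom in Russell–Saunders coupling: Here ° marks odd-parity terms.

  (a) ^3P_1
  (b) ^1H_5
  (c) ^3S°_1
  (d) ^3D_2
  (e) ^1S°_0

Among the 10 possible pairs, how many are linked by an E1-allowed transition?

1

(a)–(b): forbidden (parity, ΔS, ΔL, ΔJ).
(a)–(c): allowed.
(a)–(d): forbidden (parity).
(a)–(e): forbidden (ΔS).
(b)–(c): forbidden (ΔS, ΔL, ΔJ).
(b)–(d): forbidden (parity, ΔS, ΔL, ΔJ).
(b)–(e): forbidden (ΔL, ΔJ).
(c)–(d): forbidden (ΔL).
(c)–(e): forbidden (parity, ΔS, ΔL).
(d)–(e): forbidden (ΔS, ΔL, ΔJ).
Allowed pairs: 1 of 10.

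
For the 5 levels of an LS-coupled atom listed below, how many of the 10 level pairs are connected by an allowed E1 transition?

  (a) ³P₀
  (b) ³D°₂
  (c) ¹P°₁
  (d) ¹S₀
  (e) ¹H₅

1

(a)–(b): forbidden (ΔJ).
(a)–(c): forbidden (ΔS).
(a)–(d): forbidden (parity, ΔS, ΔJ).
(a)–(e): forbidden (parity, ΔS, ΔL, ΔJ).
(b)–(c): forbidden (parity, ΔS).
(b)–(d): forbidden (ΔS, ΔL, ΔJ).
(b)–(e): forbidden (ΔS, ΔL, ΔJ).
(c)–(d): allowed.
(c)–(e): forbidden (ΔL, ΔJ).
(d)–(e): forbidden (parity, ΔL, ΔJ).
Allowed pairs: 1 of 10.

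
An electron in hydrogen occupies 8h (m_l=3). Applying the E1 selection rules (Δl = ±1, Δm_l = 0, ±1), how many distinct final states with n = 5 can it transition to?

3

E1 requires Δl = ±1, so l_f ∈ {4, 6}; with 0 ≤ l_f ≤ n_f−1 = 4, the allowed l_f values are {4}.
For l_f = 4: m_f ∈ {m_i−1, m_i, m_i+1} ∩ [−4, 4] = {2, 3, 4} → 3 states.
Total: 3.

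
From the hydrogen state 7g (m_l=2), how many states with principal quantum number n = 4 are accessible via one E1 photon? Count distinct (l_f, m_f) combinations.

3

E1 requires Δl = ±1, so l_f ∈ {3, 5}; with 0 ≤ l_f ≤ n_f−1 = 3, the allowed l_f values are {3}.
For l_f = 3: m_f ∈ {m_i−1, m_i, m_i+1} ∩ [−3, 3] = {1, 2, 3} → 3 states.
Total: 3.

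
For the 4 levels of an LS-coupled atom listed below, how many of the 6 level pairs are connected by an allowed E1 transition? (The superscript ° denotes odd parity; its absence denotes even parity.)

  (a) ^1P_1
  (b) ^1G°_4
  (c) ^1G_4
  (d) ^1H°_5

(a)–(b): forbidden (ΔL, ΔJ).
(a)–(c): forbidden (parity, ΔL, ΔJ).
(a)–(d): forbidden (ΔL, ΔJ).
(b)–(c): allowed.
(b)–(d): forbidden (parity).
(c)–(d): allowed.
Allowed pairs: 2 of 6.

2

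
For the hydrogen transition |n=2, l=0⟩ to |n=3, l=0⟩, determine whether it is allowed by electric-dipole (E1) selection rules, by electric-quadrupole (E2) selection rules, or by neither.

Δl = 0 − 0 = +0; l_i + l_f = 0.
E1 (Δl = ±1): not satisfied.
E2 (Δl = 0,±2, l_i+l_f ≥ 2): not satisfied.

neither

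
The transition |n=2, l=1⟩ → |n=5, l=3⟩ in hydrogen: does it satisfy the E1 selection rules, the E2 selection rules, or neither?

Δl = 3 − 1 = +2; l_i + l_f = 4.
E1 (Δl = ±1): not satisfied.
E2 (Δl = 0,±2, l_i+l_f ≥ 2): satisfied.

E2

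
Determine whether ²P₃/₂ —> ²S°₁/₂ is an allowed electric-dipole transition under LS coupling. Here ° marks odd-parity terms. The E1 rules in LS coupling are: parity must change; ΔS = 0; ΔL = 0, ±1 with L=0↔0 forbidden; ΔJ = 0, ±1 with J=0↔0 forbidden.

allowed

Initial level: S=1/2, L=1, J=3/2, parity even. Final level: S=1/2, L=0, J=1/2, parity odd.
ΔJ = 0, ±1 (not J=0↔0): J: 3/2 → 1/2, ΔJ = -1 — satisfied.
ΔS = 0: S: 1/2 → 1/2 — satisfied.
ΔL = 0, ±1 (not L=0↔0): L: 1 → 0, ΔL = -1 — satisfied.
Parity must change: even → odd — satisfied.
All four E1 rules are satisfied.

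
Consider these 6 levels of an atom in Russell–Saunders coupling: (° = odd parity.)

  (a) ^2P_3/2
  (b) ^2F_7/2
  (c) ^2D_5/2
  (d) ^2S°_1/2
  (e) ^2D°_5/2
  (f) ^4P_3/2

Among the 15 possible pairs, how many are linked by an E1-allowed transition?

(a)–(b): forbidden (parity, ΔL, ΔJ).
(a)–(c): forbidden (parity).
(a)–(d): allowed.
(a)–(e): allowed.
(a)–(f): forbidden (parity, ΔS).
(b)–(c): forbidden (parity).
(b)–(d): forbidden (ΔL, ΔJ).
(b)–(e): allowed.
(b)–(f): forbidden (parity, ΔS, ΔL, ΔJ).
(c)–(d): forbidden (ΔL, ΔJ).
(c)–(e): allowed.
(c)–(f): forbidden (parity, ΔS).
(d)–(e): forbidden (parity, ΔL, ΔJ).
(d)–(f): forbidden (ΔS).
(e)–(f): forbidden (ΔS).
Allowed pairs: 4 of 15.

4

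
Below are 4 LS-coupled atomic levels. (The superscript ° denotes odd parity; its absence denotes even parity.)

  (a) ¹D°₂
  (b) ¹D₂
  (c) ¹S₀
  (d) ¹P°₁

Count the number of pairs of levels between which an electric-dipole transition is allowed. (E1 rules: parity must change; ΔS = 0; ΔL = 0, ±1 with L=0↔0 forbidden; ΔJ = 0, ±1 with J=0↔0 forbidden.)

(a)–(b): allowed.
(a)–(c): forbidden (ΔL, ΔJ).
(a)–(d): forbidden (parity).
(b)–(c): forbidden (parity, ΔL, ΔJ).
(b)–(d): allowed.
(c)–(d): allowed.
Allowed pairs: 3 of 6.

3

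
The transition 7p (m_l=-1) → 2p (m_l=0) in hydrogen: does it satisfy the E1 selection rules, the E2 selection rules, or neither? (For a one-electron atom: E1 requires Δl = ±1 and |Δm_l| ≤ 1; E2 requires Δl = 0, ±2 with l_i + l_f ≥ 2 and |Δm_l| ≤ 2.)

Δl = 1 − 1 = +0; l_i + l_f = 2.
Δm_l = +1.
E1 (Δl = ±1, |Δm_l| ≤ 1): not satisfied.
E2 (Δl = 0,±2, l_i+l_f ≥ 2, |Δm_l| ≤ 2): satisfied.

E2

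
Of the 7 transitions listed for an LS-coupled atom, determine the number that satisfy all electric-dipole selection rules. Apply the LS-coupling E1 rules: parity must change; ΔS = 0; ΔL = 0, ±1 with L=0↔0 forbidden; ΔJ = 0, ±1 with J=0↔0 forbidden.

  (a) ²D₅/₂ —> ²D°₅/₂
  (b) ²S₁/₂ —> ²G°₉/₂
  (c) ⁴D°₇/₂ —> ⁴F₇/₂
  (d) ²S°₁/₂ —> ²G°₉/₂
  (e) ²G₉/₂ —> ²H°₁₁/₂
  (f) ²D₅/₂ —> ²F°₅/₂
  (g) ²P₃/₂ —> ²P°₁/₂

5

(a) allowed
(b) forbidden (ΔL, ΔJ fail)
(c) allowed
(d) forbidden (parity, ΔL, ΔJ fail)
(e) allowed
(f) allowed
(g) allowed
Total allowed: 5 of 7.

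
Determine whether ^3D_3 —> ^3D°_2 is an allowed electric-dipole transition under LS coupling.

Reading off the term symbols: S 1→1, L 2→2, J 3→2, parity even→odd.
Parity must change: even → odd — ok.
ΔS = 0: S: 1 → 1 — ok.
ΔL = 0, ±1 (not L=0↔0): L: 2 → 2, ΔL = +0 — ok.
ΔJ = 0, ±1 (not J=0↔0): J: 3 → 2, ΔJ = -1 — ok.
All four E1 rules are satisfied.

allowed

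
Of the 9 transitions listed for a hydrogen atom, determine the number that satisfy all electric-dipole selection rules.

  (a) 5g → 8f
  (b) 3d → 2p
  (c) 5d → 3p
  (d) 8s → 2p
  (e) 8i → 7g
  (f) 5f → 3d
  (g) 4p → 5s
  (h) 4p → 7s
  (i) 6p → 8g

7

(a) allowed
(b) allowed
(c) allowed
(d) allowed
(e) forbidden — Δl = -2 (E1 requires Δl = ±1)
(f) allowed
(g) allowed
(h) allowed
(i) forbidden — Δl = +3 (E1 requires Δl = ±1)
Total allowed: 7 of 9.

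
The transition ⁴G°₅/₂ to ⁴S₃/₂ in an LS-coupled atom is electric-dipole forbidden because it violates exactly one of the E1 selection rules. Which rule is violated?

the ΔL = 0, ±1 rule

Reading off the term symbols: S 3/2→3/2, L 4→0, J 5/2→3/2, parity odd→even.
Parity must change: odd → even — satisfied.
ΔJ = 0, ±1 (not J=0↔0): J: 5/2 → 3/2, ΔJ = -1 — satisfied.
ΔL = 0, ±1 (not L=0↔0): L: 4 → 0, ΔL = -4 — violated.
ΔS = 0: S: 3/2 → 3/2 — satisfied.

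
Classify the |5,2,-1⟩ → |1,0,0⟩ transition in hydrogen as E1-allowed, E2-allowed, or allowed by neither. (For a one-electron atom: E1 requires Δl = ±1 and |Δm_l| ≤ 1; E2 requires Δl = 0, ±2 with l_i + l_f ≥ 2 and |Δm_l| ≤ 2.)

Δl = 0 − 2 = -2; l_i + l_f = 2.
Δm_l = +1.
E1 (Δl = ±1, |Δm_l| ≤ 1): not satisfied.
E2 (Δl = 0,±2, l_i+l_f ≥ 2, |Δm_l| ≤ 2): satisfied.

E2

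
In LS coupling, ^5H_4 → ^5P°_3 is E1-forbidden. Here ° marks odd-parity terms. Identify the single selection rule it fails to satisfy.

the ΔL = 0, ±1 rule

Parity must change: even → odd — ok.
ΔS = 0: S: 2 → 2 — ok.
ΔL = 0, ±1 (not L=0↔0): L: 5 → 1, ΔL = -4 — fails.
ΔJ = 0, ±1 (not J=0↔0): J: 4 → 3, ΔJ = -1 — ok.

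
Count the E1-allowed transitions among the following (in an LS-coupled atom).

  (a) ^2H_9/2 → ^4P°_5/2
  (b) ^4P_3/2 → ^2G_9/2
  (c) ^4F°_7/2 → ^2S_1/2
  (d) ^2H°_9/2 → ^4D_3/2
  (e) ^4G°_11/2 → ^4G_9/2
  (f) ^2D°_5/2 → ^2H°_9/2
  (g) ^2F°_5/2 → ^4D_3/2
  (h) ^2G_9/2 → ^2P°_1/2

1

(a) forbidden (ΔS, ΔL, ΔJ fail)
(b) forbidden (parity, ΔS, ΔL, ΔJ fail)
(c) forbidden (ΔS, ΔL, ΔJ fail)
(d) forbidden (ΔS, ΔL, ΔJ fail)
(e) allowed
(f) forbidden (parity, ΔL, ΔJ fail)
(g) forbidden (ΔS fails)
(h) forbidden (ΔL, ΔJ fail)
Total allowed: 1 of 8.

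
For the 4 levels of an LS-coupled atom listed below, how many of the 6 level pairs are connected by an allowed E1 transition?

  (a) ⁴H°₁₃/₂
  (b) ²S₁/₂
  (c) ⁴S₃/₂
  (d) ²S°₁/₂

(a)–(b): forbidden (ΔS, ΔL, ΔJ).
(a)–(c): forbidden (ΔL, ΔJ).
(a)–(d): forbidden (parity, ΔS, ΔL, ΔJ).
(b)–(c): forbidden (parity, ΔS, ΔL).
(b)–(d): forbidden (ΔL).
(c)–(d): forbidden (ΔS, ΔL).
Allowed pairs: 0 of 6.

0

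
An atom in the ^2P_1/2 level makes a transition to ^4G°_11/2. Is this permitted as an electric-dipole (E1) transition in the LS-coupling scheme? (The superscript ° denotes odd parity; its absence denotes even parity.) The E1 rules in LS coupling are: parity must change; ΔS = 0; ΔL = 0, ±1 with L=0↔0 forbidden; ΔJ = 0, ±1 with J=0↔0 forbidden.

forbidden

Reading off the term symbols: S 1/2→3/2, L 1→4, J 1/2→11/2, parity even→odd.
ΔJ = 0, ±1 (not J=0↔0): J: 1/2 → 11/2, ΔJ = +5 — fails.
ΔL = 0, ±1 (not L=0↔0): L: 1 → 4, ΔL = +3 — fails.
Parity must change: even → odd — ok.
ΔS = 0: S: 1/2 → 3/2 — fails.
Rule(s) violated: ΔS, ΔL, ΔJ.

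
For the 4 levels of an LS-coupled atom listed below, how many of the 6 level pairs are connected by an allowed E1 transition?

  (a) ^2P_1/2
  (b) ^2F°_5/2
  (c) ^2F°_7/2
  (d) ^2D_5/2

(a)–(b): forbidden (ΔL, ΔJ).
(a)–(c): forbidden (ΔL, ΔJ).
(a)–(d): forbidden (parity, ΔJ).
(b)–(c): forbidden (parity).
(b)–(d): allowed.
(c)–(d): allowed.
Allowed pairs: 2 of 6.

2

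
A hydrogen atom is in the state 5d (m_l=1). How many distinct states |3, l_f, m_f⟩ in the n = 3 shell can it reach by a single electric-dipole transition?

2

E1 requires Δl = ±1, so l_f ∈ {1, 3}; with 0 ≤ l_f ≤ n_f−1 = 2, the allowed l_f values are {1}.
For l_f = 1: m_f ∈ {m_i−1, m_i, m_i+1} ∩ [−1, 1] = {0, 1} → 2 states.
Total: 2.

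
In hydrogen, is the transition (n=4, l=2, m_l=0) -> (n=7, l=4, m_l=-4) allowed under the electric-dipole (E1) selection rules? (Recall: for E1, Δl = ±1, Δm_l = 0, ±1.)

Δl = 4 − 2 = +2; the E1 rule Δl = ±1 is fails.
m_l: 0 → -4 (Δm_l = -4). |Δm_l| ≤ 1 fails.
The transition is electric-dipole forbidden.

forbidden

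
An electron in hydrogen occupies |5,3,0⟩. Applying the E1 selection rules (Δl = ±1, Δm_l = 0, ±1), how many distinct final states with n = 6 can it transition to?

6

E1 requires Δl = ±1, so l_f ∈ {2, 4}; with 0 ≤ l_f ≤ n_f−1 = 5, the allowed l_f values are {2, 4}.
For l_f = 2: m_f ∈ {m_i−1, m_i, m_i+1} ∩ [−2, 2] = {-1, 0, 1} → 3 states.
For l_f = 4: m_f ∈ {m_i−1, m_i, m_i+1} ∩ [−4, 4] = {-1, 0, 1} → 3 states.
Total: 6.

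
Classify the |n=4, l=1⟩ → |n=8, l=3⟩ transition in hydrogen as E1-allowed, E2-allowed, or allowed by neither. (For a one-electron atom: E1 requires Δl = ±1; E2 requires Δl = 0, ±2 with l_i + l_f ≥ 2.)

E2

Δl = 3 − 1 = +2; l_i + l_f = 4.
E1 (Δl = ±1): not satisfied.
E2 (Δl = 0,±2, l_i+l_f ≥ 2): satisfied.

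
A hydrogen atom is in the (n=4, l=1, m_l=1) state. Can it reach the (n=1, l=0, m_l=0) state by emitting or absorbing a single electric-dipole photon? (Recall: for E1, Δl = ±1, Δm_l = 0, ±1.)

allowed

l: 1 → 0 (Δl = -1). Δl = ±1 passes.
Δm_l = 0 − (1) = -1. E1 requires Δm_l = 0, ±1: passes.
All E1 selection rules are satisfied.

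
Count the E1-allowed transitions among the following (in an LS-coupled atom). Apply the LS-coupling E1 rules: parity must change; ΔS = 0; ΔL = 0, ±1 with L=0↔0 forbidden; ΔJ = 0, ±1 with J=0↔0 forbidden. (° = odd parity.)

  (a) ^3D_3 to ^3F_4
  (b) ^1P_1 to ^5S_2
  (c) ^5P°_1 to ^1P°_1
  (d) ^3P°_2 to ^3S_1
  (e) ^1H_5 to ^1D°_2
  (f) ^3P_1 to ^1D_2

1

(a) forbidden (parity fails)
(b) forbidden (parity, ΔS fail)
(c) forbidden (parity, ΔS fail)
(d) allowed
(e) forbidden (ΔL, ΔJ fail)
(f) forbidden (parity, ΔS fail)
Total allowed: 1 of 6.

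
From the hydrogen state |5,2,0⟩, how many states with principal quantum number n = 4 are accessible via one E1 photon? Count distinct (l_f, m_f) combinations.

E1 requires Δl = ±1, so l_f ∈ {1, 3}; with 0 ≤ l_f ≤ n_f−1 = 3, the allowed l_f values are {1, 3}.
For l_f = 1: m_f ∈ {m_i−1, m_i, m_i+1} ∩ [−1, 1] = {-1, 0, 1} → 3 states.
For l_f = 3: m_f ∈ {m_i−1, m_i, m_i+1} ∩ [−3, 3] = {-1, 0, 1} → 3 states.
Total: 6.

6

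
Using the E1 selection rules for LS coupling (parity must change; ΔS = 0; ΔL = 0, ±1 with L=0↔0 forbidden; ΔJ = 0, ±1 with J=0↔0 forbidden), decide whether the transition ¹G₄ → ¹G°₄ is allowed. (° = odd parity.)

Initial level: S=0, L=4, J=4, parity even. Final level: S=0, L=4, J=4, parity odd.
ΔJ = 0, ±1 (not J=0↔0): J: 4 → 4, ΔJ = +0 — ✓.
Parity must change: even → odd — ✓.
ΔL = 0, ±1 (not L=0↔0): L: 4 → 4, ΔL = +0 — ✓.
ΔS = 0: S: 0 → 0 — ✓.
All four E1 rules are satisfied.

allowed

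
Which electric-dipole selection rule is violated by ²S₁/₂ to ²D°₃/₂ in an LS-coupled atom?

ΔS = 0: S: 1/2 → 1/2 — ok.
ΔL = 0, ±1 (not L=0↔0): L: 0 → 2, ΔL = +2 — fails.
Parity must change: even → odd — ok.
ΔJ = 0, ±1 (not J=0↔0): J: 1/2 → 3/2, ΔJ = +1 — ok.

the ΔL = 0, ±1 rule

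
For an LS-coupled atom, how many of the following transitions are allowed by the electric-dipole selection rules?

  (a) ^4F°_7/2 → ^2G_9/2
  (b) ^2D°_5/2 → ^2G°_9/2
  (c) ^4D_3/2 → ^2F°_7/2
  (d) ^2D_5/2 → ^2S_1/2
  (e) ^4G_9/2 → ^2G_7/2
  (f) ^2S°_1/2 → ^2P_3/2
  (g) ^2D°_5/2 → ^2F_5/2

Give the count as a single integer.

(a) forbidden (ΔS fails)
(b) forbidden (parity, ΔL, ΔJ fail)
(c) forbidden (ΔS, ΔJ fail)
(d) forbidden (parity, ΔL, ΔJ fail)
(e) forbidden (parity, ΔS fail)
(f) allowed
(g) allowed
Total allowed: 2 of 7.

2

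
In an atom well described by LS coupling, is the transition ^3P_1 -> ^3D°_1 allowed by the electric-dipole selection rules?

Parity must change: even → odd — ok.
ΔS = 0: S: 1 → 1 — ok.
ΔL = 0, ±1 (not L=0↔0): L: 1 → 2, ΔL = +1 — ok.
ΔJ = 0, ±1 (not J=0↔0): J: 1 → 1, ΔJ = +0 — ok.
All four E1 rules are satisfied.

allowed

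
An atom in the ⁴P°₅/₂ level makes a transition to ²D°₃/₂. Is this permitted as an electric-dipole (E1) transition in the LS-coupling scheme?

Initial level: S=3/2, L=1, J=5/2, parity odd. Final level: S=1/2, L=2, J=3/2, parity odd.
Parity must change: odd → odd — fails.
ΔS = 0: S: 3/2 → 1/2 — fails.
ΔL = 0, ±1 (not L=0↔0): L: 1 → 2, ΔL = +1 — ok.
ΔJ = 0, ±1 (not J=0↔0): J: 5/2 → 3/2, ΔJ = -1 — ok.
Rule(s) violated: parity, ΔS.

forbidden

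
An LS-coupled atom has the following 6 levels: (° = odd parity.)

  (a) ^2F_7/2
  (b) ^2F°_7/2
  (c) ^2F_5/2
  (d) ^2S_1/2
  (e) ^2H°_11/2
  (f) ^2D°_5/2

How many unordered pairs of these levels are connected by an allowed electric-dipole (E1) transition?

4

(a)–(b): allowed.
(a)–(c): forbidden (parity).
(a)–(d): forbidden (parity, ΔL, ΔJ).
(a)–(e): forbidden (ΔL, ΔJ).
(a)–(f): allowed.
(b)–(c): allowed.
(b)–(d): forbidden (ΔL, ΔJ).
(b)–(e): forbidden (parity, ΔL, ΔJ).
(b)–(f): forbidden (parity).
(c)–(d): forbidden (parity, ΔL, ΔJ).
(c)–(e): forbidden (ΔL, ΔJ).
(c)–(f): allowed.
(d)–(e): forbidden (ΔL, ΔJ).
(d)–(f): forbidden (ΔL, ΔJ).
(e)–(f): forbidden (parity, ΔL, ΔJ).
Allowed pairs: 4 of 15.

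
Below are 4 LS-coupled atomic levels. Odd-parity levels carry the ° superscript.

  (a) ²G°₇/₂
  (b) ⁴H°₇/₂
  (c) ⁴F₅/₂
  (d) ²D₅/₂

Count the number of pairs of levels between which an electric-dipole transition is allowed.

0

(a)–(b): forbidden (parity, ΔS).
(a)–(c): forbidden (ΔS).
(a)–(d): forbidden (ΔL).
(b)–(c): forbidden (ΔL).
(b)–(d): forbidden (ΔS, ΔL).
(c)–(d): forbidden (parity, ΔS).
Allowed pairs: 0 of 6.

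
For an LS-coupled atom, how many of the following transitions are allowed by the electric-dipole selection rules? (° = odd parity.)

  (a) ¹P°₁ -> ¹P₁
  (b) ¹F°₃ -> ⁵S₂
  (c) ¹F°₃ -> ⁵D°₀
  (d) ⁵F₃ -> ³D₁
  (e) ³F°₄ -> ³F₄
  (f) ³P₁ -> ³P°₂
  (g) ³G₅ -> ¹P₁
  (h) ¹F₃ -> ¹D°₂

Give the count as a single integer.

4

(a) allowed
(b) forbidden (ΔS, ΔL fail)
(c) forbidden (parity, ΔS, ΔJ fail)
(d) forbidden (parity, ΔS, ΔJ fail)
(e) allowed
(f) allowed
(g) forbidden (parity, ΔS, ΔL, ΔJ fail)
(h) allowed
Total allowed: 4 of 8.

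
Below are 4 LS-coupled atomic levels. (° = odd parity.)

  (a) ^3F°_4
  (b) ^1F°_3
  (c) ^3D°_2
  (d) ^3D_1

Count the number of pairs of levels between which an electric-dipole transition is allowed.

1

(a)–(b): forbidden (parity, ΔS).
(a)–(c): forbidden (parity, ΔJ).
(a)–(d): forbidden (ΔJ).
(b)–(c): forbidden (parity, ΔS).
(b)–(d): forbidden (ΔS, ΔJ).
(c)–(d): allowed.
Allowed pairs: 1 of 6.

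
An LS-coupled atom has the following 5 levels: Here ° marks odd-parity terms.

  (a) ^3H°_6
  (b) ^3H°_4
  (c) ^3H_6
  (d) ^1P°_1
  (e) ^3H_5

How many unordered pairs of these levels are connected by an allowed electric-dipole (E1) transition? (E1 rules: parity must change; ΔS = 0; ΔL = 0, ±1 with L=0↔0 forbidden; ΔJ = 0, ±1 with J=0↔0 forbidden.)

(a)–(b): forbidden (parity, ΔJ).
(a)–(c): allowed.
(a)–(d): forbidden (parity, ΔS, ΔL, ΔJ).
(a)–(e): allowed.
(b)–(c): forbidden (ΔJ).
(b)–(d): forbidden (parity, ΔS, ΔL, ΔJ).
(b)–(e): allowed.
(c)–(d): forbidden (ΔS, ΔL, ΔJ).
(c)–(e): forbidden (parity).
(d)–(e): forbidden (ΔS, ΔL, ΔJ).
Allowed pairs: 3 of 10.

3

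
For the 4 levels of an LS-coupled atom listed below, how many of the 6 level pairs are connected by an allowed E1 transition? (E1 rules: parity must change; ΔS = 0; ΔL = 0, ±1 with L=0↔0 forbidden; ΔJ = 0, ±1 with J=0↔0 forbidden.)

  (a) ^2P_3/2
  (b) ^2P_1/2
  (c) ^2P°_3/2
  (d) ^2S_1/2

(a)–(b): forbidden (parity).
(a)–(c): allowed.
(a)–(d): forbidden (parity).
(b)–(c): allowed.
(b)–(d): forbidden (parity).
(c)–(d): allowed.
Allowed pairs: 3 of 6.

3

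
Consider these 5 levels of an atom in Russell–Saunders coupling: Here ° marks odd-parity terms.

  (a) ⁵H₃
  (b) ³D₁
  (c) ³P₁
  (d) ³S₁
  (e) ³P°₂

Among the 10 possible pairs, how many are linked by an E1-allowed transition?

3

(a)–(b): forbidden (parity, ΔS, ΔL, ΔJ).
(a)–(c): forbidden (parity, ΔS, ΔL, ΔJ).
(a)–(d): forbidden (parity, ΔS, ΔL, ΔJ).
(a)–(e): forbidden (ΔS, ΔL).
(b)–(c): forbidden (parity).
(b)–(d): forbidden (parity, ΔL).
(b)–(e): allowed.
(c)–(d): forbidden (parity).
(c)–(e): allowed.
(d)–(e): allowed.
Allowed pairs: 3 of 10.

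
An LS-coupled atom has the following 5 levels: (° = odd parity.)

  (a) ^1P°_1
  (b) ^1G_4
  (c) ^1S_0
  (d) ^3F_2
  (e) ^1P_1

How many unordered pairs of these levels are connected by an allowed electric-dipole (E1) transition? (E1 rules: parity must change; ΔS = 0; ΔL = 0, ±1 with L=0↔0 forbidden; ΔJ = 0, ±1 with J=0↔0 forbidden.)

(a)–(b): forbidden (ΔL, ΔJ).
(a)–(c): allowed.
(a)–(d): forbidden (ΔS, ΔL).
(a)–(e): allowed.
(b)–(c): forbidden (parity, ΔL, ΔJ).
(b)–(d): forbidden (parity, ΔS, ΔJ).
(b)–(e): forbidden (parity, ΔL, ΔJ).
(c)–(d): forbidden (parity, ΔS, ΔL, ΔJ).
(c)–(e): forbidden (parity).
(d)–(e): forbidden (parity, ΔS, ΔL).
Allowed pairs: 2 of 10.

2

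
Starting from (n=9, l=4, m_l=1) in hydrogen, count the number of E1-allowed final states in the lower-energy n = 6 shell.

6

E1 requires Δl = ±1, so l_f ∈ {3, 5}; with 0 ≤ l_f ≤ n_f−1 = 5, the allowed l_f values are {3, 5}.
For l_f = 3: m_f ∈ {m_i−1, m_i, m_i+1} ∩ [−3, 3] = {0, 1, 2} → 3 states.
For l_f = 5: m_f ∈ {m_i−1, m_i, m_i+1} ∩ [−5, 5] = {0, 1, 2} → 3 states.
Total: 6.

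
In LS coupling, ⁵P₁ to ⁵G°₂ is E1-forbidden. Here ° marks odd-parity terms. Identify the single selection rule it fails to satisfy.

Parity must change: even → odd — satisfied.
ΔS = 0: S: 2 → 2 — satisfied.
ΔL = 0, ±1 (not L=0↔0): L: 1 → 4, ΔL = +3 — violated.
ΔJ = 0, ±1 (not J=0↔0): J: 1 → 2, ΔJ = +1 — satisfied.

the ΔL = 0, ±1 rule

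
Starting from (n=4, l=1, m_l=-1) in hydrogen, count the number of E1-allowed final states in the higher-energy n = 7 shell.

4

E1 requires Δl = ±1, so l_f ∈ {0, 2}; with 0 ≤ l_f ≤ n_f−1 = 6, the allowed l_f values are {0, 2}.
For l_f = 0: m_f ∈ {m_i−1, m_i, m_i+1} ∩ [−0, 0] = {0} → 1 state.
For l_f = 2: m_f ∈ {m_i−1, m_i, m_i+1} ∩ [−2, 2] = {-2, -1, 0} → 3 states.
Total: 4.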